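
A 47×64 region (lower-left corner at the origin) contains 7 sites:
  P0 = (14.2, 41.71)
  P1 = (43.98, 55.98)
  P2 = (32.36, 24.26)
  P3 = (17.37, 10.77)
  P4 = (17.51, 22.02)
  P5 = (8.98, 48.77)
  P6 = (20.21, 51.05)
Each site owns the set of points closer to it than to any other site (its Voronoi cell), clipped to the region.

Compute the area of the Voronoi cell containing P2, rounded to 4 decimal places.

1. box [0,47]×[0,64]: [(0, 0) (47, 0) (47, 64) (0, 64)]
2. ⊥bis P2·P0 via (23.28,32.985): [(0, 8.7578) (0, 0) (47, 0) (47, 57.6701)]  |A|=1561.0557
3. ⊥bis P2·P1 via (38.17,40.12): [(32.2278, 42.2968) (0, 8.7578) (0, 0) (47, 0) (47, 36.8853)]  |A|=1407.5366
4. ⊥bis P2·P3 via (24.865,17.515): [(32.2278, 42.2968) (16.9094, 26.3552) (40.6273, 0) (47, 0) (47, 36.8853)]  |A|=798.1213
5. ⊥bis P2·P4 via (24.935,23.14): [(32.2278, 42.2968) (23.4269, 33.1379) (25.9684, 16.2889) (40.6273, 0) (47, 0) (47, 36.8853)]  |A|=734.5954
6. ⊥bis P2·P5 via (20.67,36.515): [(32.2278, 42.2968) (23.4269, 33.1379) (25.9684, 16.2889) (40.6273, 0) (47, 0) (47, 36.8853)]  |A|=734.5954
7. ⊥bis P2·P6 via (26.285,37.655): [(34.6021, 41.427) (28.9124, 38.8466) (23.4269, 33.1379) (25.9684, 16.2889) (40.6273, 0) (47, 0) (47, 36.8853)]  |A|=729.0576
8. canonical 7-gon: [(34.6021, 41.427) (28.9124, 38.8466) (23.4269, 33.1379) (25.9684, 16.2889) (40.6273, 0) (47, 0) (47, 36.8853)]
9. shoelace: 729.0576

Area of P2's cell: 729.0576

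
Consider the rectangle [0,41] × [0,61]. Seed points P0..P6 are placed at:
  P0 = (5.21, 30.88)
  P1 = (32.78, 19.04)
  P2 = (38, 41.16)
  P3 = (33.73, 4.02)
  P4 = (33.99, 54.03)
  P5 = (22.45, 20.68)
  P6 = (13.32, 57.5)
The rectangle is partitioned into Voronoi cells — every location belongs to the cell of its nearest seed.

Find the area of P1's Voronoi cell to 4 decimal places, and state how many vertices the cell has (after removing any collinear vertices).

Area of P1's cell: 245.9827 (4 vertices)

1. box [0,41]×[0,61]: [(0, 0) (41, 0) (41, 61) (0, 61)]
2. ⊥bis P1·P0 via (18.995,24.96): [(8.2759, 0) (41, 0) (41, 61) (34.4725, 61)]  |A|=1197.1759
3. ⊥bis P1·P2 via (35.39,30.1): [(22.5079, 33.14) (8.2759, 0) (41, 0) (41, 28.7761)]  |A|=808.3039
4. ⊥bis P1·P3 via (33.255,11.53): [(22.5079, 33.14) (12.6683, 10.2279) (41, 12.0199) (41, 28.7761)]  |A|=470.6824
5. ⊥bis P1·P4 via (33.385,36.535): [(22.5079, 33.14) (12.6683, 10.2279) (41, 12.0199) (41, 28.7761)]  |A|=470.6824
6. ⊥bis P1·P5 via (27.615,19.86): [(29.4628, 31.4987) (26.2219, 11.0852) (41, 12.0199) (41, 28.7761)]  |A|=245.9827
7. ⊥bis P1·P6 via (23.05,38.27): [(29.4628, 31.4987) (26.2219, 11.0852) (41, 12.0199) (41, 28.7761)]  |A|=245.9827
8. canonical 4-gon: [(29.4628, 31.4987) (26.2219, 11.0852) (41, 12.0199) (41, 28.7761)]
9. shoelace: 245.9827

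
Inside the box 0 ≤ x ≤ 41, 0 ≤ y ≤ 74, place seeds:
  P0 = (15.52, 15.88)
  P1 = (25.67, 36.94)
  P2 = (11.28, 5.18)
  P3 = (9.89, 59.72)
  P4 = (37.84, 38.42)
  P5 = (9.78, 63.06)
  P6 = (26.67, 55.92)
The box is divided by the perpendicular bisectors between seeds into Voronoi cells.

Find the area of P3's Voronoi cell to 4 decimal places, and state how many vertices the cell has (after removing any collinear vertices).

Area of P3's cell: 338.1649 (5 vertices)

1. box [0,41]×[0,74]: [(0, 0) (41, 0) (41, 74) (0, 74)]
2. ⊥bis P3·P0 via (12.705,37.8): [(0, 36.1684) (41, 41.4337) (41, 74) (0, 74)]  |A|=1443.1571
3. ⊥bis P3·P1 via (17.78,48.33): [(0, 36.1684) (0.2744, 36.2036) (41, 64.4148) (41, 74) (0, 74)]  |A|=975.1974
4. ⊥bis P3·P2 via (10.585,32.45): [(0, 36.1684) (0.2744, 36.2036) (41, 64.4148) (41, 74) (0, 74)]  |A|=975.1974
5. ⊥bis P3·P4 via (23.865,49.07): [(0, 36.1684) (0.2744, 36.2036) (29.4747, 56.4311) (41, 71.5547) (41, 74) (0, 74)]  |A|=934.0528
6. ⊥bis P3·P5 via (9.835,61.39): [(0, 61.0661) (0, 36.1684) (0.2744, 36.2036) (29.4747, 56.4311) (33.8567, 62.1811)]  |A|=464.0826
7. ⊥bis P3·P6 via (18.28,57.82): [(19.158, 61.697) (0, 61.0661) (0, 36.1684) (0.2744, 36.2036) (15.8241, 46.9751)]  |A|=338.1649
8. canonical 5-gon: [(19.158, 61.697) (0, 61.0661) (0, 36.1684) (0.2744, 36.2036) (15.8241, 46.9751)]
9. shoelace: 338.1649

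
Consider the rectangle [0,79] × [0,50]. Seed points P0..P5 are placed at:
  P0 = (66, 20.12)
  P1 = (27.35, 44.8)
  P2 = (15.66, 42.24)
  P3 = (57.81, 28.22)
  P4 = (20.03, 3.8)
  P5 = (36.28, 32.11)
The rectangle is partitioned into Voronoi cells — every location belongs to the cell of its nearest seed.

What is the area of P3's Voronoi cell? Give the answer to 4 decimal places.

Area of P3's cell: 797.8153

1. box [0,79]×[0,50]: [(0, 0) (79, 0) (79, 50) (0, 50)]
2. ⊥bis P3·P0 via (61.905,24.17): [(0, 0) (38.0006, 0) (79, 41.4549) (79, 50) (0, 50)]  |A|=3100.1862
3. ⊥bis P3·P1 via (42.58,36.51): [(22.7069, 0) (38.0006, 0) (79, 41.4549) (79, 50) (49.9229, 50)]  |A|=1284.4426
4. ⊥bis P3·P2 via (36.735,35.23): [(28.646, 10.9112) (25.0167, 0) (38.0006, 0) (79, 41.4549) (79, 50) (49.9229, 50)]  |A|=1271.8408
5. ⊥bis P3·P4 via (38.92,16.01): [(34.8494, 22.3076) (44.8149, 6.89) (79, 41.4549) (79, 50) (49.9229, 50)]  |A|=1026.9972
6. ⊥bis P3·P5 via (47.045,30.165): [(43.2712, 9.2783) (44.8149, 6.89) (79, 41.4549) (79, 50) (50.6288, 50)]  |A|=797.8153
7. canonical 5-gon: [(43.2712, 9.2783) (44.8149, 6.89) (79, 41.4549) (79, 50) (50.6288, 50)]
8. shoelace: 797.8153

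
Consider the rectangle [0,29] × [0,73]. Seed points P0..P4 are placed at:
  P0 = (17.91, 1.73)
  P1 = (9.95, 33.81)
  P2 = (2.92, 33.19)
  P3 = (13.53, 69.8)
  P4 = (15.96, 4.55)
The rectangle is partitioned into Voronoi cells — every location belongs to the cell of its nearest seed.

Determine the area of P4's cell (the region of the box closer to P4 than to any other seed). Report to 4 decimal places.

1. box [0,29]×[0,73]: [(0, 0) (29, 0) (29, 73) (0, 73)]
2. ⊥bis P4·P0 via (16.935,3.14): [(0, 0) (12.3941, 0) (29, 11.4828) (29, 73) (0, 73)]  |A|=2021.6586
3. ⊥bis P4·P1 via (12.955,19.18): [(0, 16.519) (0, 0) (12.3941, 0) (29, 11.4828) (29, 22.4756)]  |A|=470.0815
4. ⊥bis P4·P2 via (9.44,18.87): [(7.7915, 18.1194) (0, 14.5719) (0, 0) (12.3941, 0) (29, 11.4828) (29, 22.4756)]  |A|=462.496
5. ⊥bis P4·P3 via (14.745,37.175): [(7.7915, 18.1194) (0, 14.5719) (0, 0) (12.3941, 0) (29, 11.4828) (29, 22.4756)]  |A|=462.496
6. canonical 6-gon: [(7.7915, 18.1194) (0, 14.5719) (0, 0) (12.3941, 0) (29, 11.4828) (29, 22.4756)]
7. shoelace: 462.496

Area of P4's cell: 462.4960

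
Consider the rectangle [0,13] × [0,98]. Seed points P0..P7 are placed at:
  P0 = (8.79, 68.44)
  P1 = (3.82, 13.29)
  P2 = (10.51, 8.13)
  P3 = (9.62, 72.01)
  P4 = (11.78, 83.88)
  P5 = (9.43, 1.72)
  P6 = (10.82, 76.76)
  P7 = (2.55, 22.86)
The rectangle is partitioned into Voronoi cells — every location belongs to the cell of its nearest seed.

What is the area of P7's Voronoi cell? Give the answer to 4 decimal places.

1. box [0,13]×[0,98]: [(0, 0) (13, 0) (13, 98) (0, 98)]
2. ⊥bis P7·P0 via (5.67,45.65): [(0, 46.4262) (0, 0) (13, 0) (13, 44.6465)]  |A|=591.9728
3. ⊥bis P7·P1 via (3.185,18.075): [(0, 46.4262) (0, 17.6523) (13, 19.3775) (13, 44.6465)]  |A|=351.2788
4. ⊥bis P7·P2 via (6.53,15.495): [(0, 46.4262) (0, 17.6523) (13, 19.3775) (13, 44.6465)]  |A|=351.2788
5. ⊥bis P7·P3 via (6.085,47.435): [(0, 46.4262) (0, 17.6523) (13, 19.3775) (13, 44.6465)]  |A|=351.2788
6. ⊥bis P7·P4 via (7.165,53.37): [(0, 46.4262) (0, 17.6523) (13, 19.3775) (13, 44.6465)]  |A|=351.2788
7. ⊥bis P7·P5 via (5.99,12.29): [(0, 46.4262) (0, 17.6523) (13, 19.3775) (13, 44.6465)]  |A|=351.2788
8. ⊥bis P7·P6 via (6.685,49.81): [(0, 46.4262) (0, 17.6523) (13, 19.3775) (13, 44.6465)]  |A|=351.2788
9. canonical 4-gon: [(0, 46.4262) (0, 17.6523) (13, 19.3775) (13, 44.6465)]
10. shoelace: 351.2788

Area of P7's cell: 351.2788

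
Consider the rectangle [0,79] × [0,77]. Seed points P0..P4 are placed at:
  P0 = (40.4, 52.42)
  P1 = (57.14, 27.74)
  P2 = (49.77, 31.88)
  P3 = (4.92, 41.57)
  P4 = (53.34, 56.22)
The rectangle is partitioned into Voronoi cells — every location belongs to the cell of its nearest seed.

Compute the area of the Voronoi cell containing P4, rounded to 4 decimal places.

Area of P4's cell: 1126.8515

1. box [0,79]×[0,77]: [(0, 0) (79, 0) (79, 77) (0, 77)]
2. ⊥bis P4·P0 via (46.87,54.32): [(62.8218, 0) (79, 0) (79, 77) (40.2097, 77)]  |A|=2116.2873
3. ⊥bis P4·P1 via (55.24,41.98): [(50.6728, 41.3706) (79, 45.1502) (79, 77) (40.2097, 77)]  |A|=1142.1452
4. ⊥bis P4·P2 via (51.555,44.05): [(49.8108, 44.3058) (60.7006, 42.7086) (79, 45.1502) (79, 77) (40.2097, 77)]  |A|=1126.8515
5. ⊥bis P4·P3 via (29.13,48.895): [(49.8108, 44.3058) (60.7006, 42.7086) (79, 45.1502) (79, 77) (40.2097, 77)]  |A|=1126.8515
6. canonical 5-gon: [(49.8108, 44.3058) (60.7006, 42.7086) (79, 45.1502) (79, 77) (40.2097, 77)]
7. shoelace: 1126.8515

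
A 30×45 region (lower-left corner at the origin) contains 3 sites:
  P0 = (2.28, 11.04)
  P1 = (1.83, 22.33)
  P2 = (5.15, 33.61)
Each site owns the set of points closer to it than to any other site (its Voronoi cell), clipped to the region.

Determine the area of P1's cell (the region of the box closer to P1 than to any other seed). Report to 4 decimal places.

1. box [0,30]×[0,45]: [(0, 0) (30, 0) (30, 45) (0, 45)]
2. ⊥bis P1·P0 via (2.055,16.685): [(0, 16.6031) (30, 17.7988) (30, 45) (0, 45)]  |A|=833.971
3. ⊥bis P1·P2 via (3.49,27.97): [(0, 28.9972) (0, 16.6031) (30, 17.7988) (30, 20.1674)]  |A|=221.4402
4. canonical 4-gon: [(0, 28.9972) (0, 16.6031) (30, 17.7988) (30, 20.1674)]
5. shoelace: 221.4402

Area of P1's cell: 221.4402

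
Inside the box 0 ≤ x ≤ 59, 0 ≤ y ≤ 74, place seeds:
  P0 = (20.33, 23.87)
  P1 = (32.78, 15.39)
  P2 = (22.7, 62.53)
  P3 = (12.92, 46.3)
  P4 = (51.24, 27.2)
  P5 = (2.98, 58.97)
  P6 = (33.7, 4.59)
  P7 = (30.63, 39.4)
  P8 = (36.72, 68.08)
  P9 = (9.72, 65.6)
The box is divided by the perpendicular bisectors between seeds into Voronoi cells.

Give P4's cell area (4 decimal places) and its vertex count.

1. box [0,59]×[0,74]: [(0, 0) (59, 0) (59, 74) (0, 74)]
2. ⊥bis P4·P0 via (35.785,25.535): [(38.5359, 0) (59, 0) (59, 74) (30.5638, 74)]  |A|=1809.311
3. ⊥bis P4·P1 via (42.01,21.295): [(35.0738, 32.1369) (55.6337, 0) (59, 0) (59, 74) (30.5638, 74)]  |A|=1534.576
4. ⊥bis P4·P2 via (36.97,44.865): [(33.9641, 42.4368) (35.0738, 32.1369) (55.6337, 0) (59, 0) (59, 62.6611)]  |A|=943.8674
5. ⊥bis P4·P3 via (32.08,36.75): [(35.5551, 43.722) (34.133, 40.869) (35.0738, 32.1369) (55.6337, 0) (59, 0) (59, 62.6611)]  |A|=942.5117
6. ⊥bis P4·P5 via (27.11,43.085): [(35.5551, 43.722) (34.133, 40.869) (35.0738, 32.1369) (55.6337, 0) (59, 0) (59, 62.6611)]  |A|=942.5117
7. ⊥bis P4·P6 via (42.47,15.895): [(35.5551, 43.722) (34.133, 40.869) (35.0738, 32.1369) (48.4155, 11.2827) (59, 3.0716) (59, 62.6611)]  |A|=907.2654
8. ⊥bis P4·P7 via (40.935,33.3): [(57.6876, 61.6009) (37.7605, 27.9372) (48.4155, 11.2827) (59, 3.0716) (59, 62.6611)]  |A|=688.7467
9. ⊥bis P4·P8 via (43.98,47.64): [(50.8727, 50.0882) (37.7605, 27.9372) (48.4155, 11.2827) (59, 3.0716) (59, 52.9749)]  |A|=645.4432
10. ⊥bis P4·P9 via (30.48,46.4): [(50.8727, 50.0882) (37.7605, 27.9372) (48.4155, 11.2827) (59, 3.0716) (59, 52.9749)]  |A|=645.4432
11. canonical 5-gon: [(50.8727, 50.0882) (37.7605, 27.9372) (48.4155, 11.2827) (59, 3.0716) (59, 52.9749)]
12. shoelace: 645.4432

Area of P4's cell: 645.4432 (5 vertices)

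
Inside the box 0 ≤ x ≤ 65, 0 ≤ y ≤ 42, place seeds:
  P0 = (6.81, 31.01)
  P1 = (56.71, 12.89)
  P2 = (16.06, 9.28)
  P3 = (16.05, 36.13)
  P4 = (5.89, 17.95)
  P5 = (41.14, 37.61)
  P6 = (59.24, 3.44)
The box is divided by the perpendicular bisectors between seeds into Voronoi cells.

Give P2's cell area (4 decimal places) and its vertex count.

Area of P2's cell: 602.4156 (7 vertices)

1. box [0,65]×[0,42]: [(0, 0) (65, 0) (65, 42) (0, 42)]
2. ⊥bis P2·P0 via (11.435,20.145): [(0, 15.2774) (0, 0) (65, 0) (65, 42) (62.7765, 42)]  |A|=1891.2228
3. ⊥bis P2·P1 via (36.385,11.085): [(34.7009, 30.0488) (0, 15.2774) (0, 0) (37.3694, 0)]  |A|=826.5221
4. ⊥bis P2·P3 via (16.055,22.705): [(35.3524, 22.7122) (17.4501, 22.7055) (0, 15.2774) (0, 0) (37.3694, 0)]  |A|=760.8489
5. ⊥bis P2·P4 via (10.975,13.615): [(35.3524, 22.7122) (18.7251, 22.706) (0, 0.7412) (0, 0) (37.3694, 0)]  |A|=620.0219
6. ⊥bis P2·P5 via (28.6,23.445): [(35.858, 17.0197) (29.4303, 22.71) (18.7251, 22.706) (0, 0.7412) (0, 0) (37.3694, 0)]  |A|=603.1653
7. ⊥bis P2·P6 via (37.65,6.36): [(37.1397, 2.5869) (35.858, 17.0197) (29.4303, 22.71) (18.7251, 22.706) (0, 0.7412) (0, 0) (36.7898, 0)]  |A|=602.4156
8. canonical 7-gon: [(37.1397, 2.5869) (35.858, 17.0197) (29.4303, 22.71) (18.7251, 22.706) (0, 0.7412) (0, 0) (36.7898, 0)]
9. shoelace: 602.4156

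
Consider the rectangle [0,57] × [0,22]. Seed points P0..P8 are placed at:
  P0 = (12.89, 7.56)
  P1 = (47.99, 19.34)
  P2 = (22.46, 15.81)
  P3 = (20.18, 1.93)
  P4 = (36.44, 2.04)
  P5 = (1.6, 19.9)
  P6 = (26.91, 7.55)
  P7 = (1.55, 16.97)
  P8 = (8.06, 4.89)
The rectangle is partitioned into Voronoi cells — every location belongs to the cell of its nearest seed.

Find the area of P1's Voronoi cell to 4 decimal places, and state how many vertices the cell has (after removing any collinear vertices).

1. box [0,57]×[0,22]: [(0, 0) (57, 0) (57, 22) (0, 22)]
2. ⊥bis P1·P0 via (30.44,13.45): [(34.954, 0) (57, 0) (57, 22) (27.5705, 22)]  |A|=566.2305
3. ⊥bis P1·P2 via (35.225,17.575): [(37.6551, 0) (57, 0) (57, 22) (34.6132, 22)]  |A|=459.0494
4. ⊥bis P1·P3 via (34.085,10.635): [(36.7798, 6.3305) (40.7429, 0) (57, 0) (57, 22) (34.6132, 22)]  |A|=449.2758
5. ⊥bis P1·P4 via (42.215,10.69): [(35.5629, 15.1311) (57, 0.8191) (57, 22) (34.6132, 22)]  |A|=303.9146
6. ⊥bis P1·P5 via (24.795,19.62): [(35.5629, 15.1311) (57, 0.8191) (57, 22) (34.6132, 22)]  |A|=303.9146
7. ⊥bis P1·P6 via (37.45,13.445): [(35.2529, 17.3734) (37.0695, 14.1253) (57, 0.8191) (57, 22) (34.6132, 22)]  |A|=302.3815
8. ⊥bis P1·P7 via (24.77,18.155): [(35.2529, 17.3734) (37.0695, 14.1253) (57, 0.8191) (57, 22) (34.6132, 22)]  |A|=302.3815
9. ⊥bis P1·P8 via (28.025,12.115): [(35.2529, 17.3734) (37.0695, 14.1253) (57, 0.8191) (57, 22) (34.6132, 22)]  |A|=302.3815
10. canonical 5-gon: [(35.2529, 17.3734) (37.0695, 14.1253) (57, 0.8191) (57, 22) (34.6132, 22)]
11. shoelace: 302.3815

Area of P1's cell: 302.3815 (5 vertices)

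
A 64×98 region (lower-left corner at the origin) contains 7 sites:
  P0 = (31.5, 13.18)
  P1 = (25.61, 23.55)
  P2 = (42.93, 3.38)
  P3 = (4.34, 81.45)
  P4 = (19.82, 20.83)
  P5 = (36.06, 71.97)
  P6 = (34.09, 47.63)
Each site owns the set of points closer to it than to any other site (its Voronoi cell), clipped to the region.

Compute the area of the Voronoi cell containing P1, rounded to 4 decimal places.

Area of P1's cell: 350.6325

1. box [0,64]×[0,98]: [(0, 0) (64, 0) (64, 98) (0, 98)]
2. ⊥bis P1·P0 via (28.555,18.365): [(0, 2.1462) (64, 38.4972) (64, 98) (0, 98)]  |A|=4971.4108
3. ⊥bis P1·P2 via (34.27,13.465): [(0, 2.1462) (62.2905, 37.5263) (64, 38.9942) (64, 98) (0, 98)]  |A|=4970.986
4. ⊥bis P1·P3 via (14.975,52.5): [(0, 46.9988) (0, 2.1462) (62.2905, 37.5263) (64, 38.9942) (64, 70.5097)]  |A|=2459.2587
5. ⊥bis P1·P4 via (22.715,22.19): [(9.4326, 50.464) (25.3635, 16.5523) (62.2905, 37.5263) (64, 38.9942) (64, 70.5097)]  |A|=1702.9108
6. ⊥bis P1·P5 via (30.835,47.76): [(12.7165, 51.6703) (9.4326, 50.464) (25.3635, 16.5523) (62.2905, 37.5263) (64, 38.9942) (64, 40.6023)]  |A|=936.0338
7. ⊥bis P1·P6 via (29.85,35.59): [(13.7578, 41.257) (25.3635, 16.5523) (47.7705, 29.2791)]  |A|=350.6325
8. canonical 3-gon: [(13.7578, 41.257) (25.3635, 16.5523) (47.7705, 29.2791)]
9. shoelace: 350.6325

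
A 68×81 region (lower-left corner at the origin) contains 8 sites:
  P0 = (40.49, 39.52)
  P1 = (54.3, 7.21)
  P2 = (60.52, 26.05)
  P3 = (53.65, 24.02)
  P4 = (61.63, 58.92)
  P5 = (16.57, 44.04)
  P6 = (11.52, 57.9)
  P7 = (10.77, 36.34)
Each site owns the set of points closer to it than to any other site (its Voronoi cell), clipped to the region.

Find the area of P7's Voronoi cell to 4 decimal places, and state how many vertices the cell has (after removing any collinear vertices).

1. box [0,68]×[0,81]: [(0, 0) (68, 0) (68, 81) (0, 81)]
2. ⊥bis P7·P0 via (25.63,37.93): [(0, 0) (29.6885, 0) (21.0216, 81) (0, 81)]  |A|=2053.7561
3. ⊥bis P7·P1 via (32.535,21.775): [(0, 0) (17.9633, 0) (28.0721, 15.106) (21.0216, 81) (0, 81)]  |A|=1965.1961
4. ⊥bis P7·P2 via (35.645,31.195): [(0, 0) (17.9633, 0) (28.0721, 15.106) (21.0216, 81) (0, 81)]  |A|=1965.1961
5. ⊥bis P7·P3 via (32.21,30.18): [(0, 0) (17.9633, 0) (27.7337, 14.6003) (28.0197, 15.5957) (21.0216, 81) (0, 81)]  |A|=1965.1
6. ⊥bis P7·P4 via (36.2,47.63): [(0, 0) (17.9633, 0) (27.7337, 14.6003) (28.0197, 15.5957) (21.0216, 81) (0, 81)]  |A|=1965.1
7. ⊥bis P7·P5 via (13.67,40.19): [(0, 50.4869) (0, 0) (17.9633, 0) (27.7337, 14.6003) (28.0197, 15.5957) (26.4154, 30.5896)]  |A|=1032.2383
8. ⊥bis P7·P6 via (11.145,47.12): [(4.1466, 47.3634) (0, 47.5077) (0, 0) (17.9633, 0) (27.7337, 14.6003) (28.0197, 15.5957) (26.4154, 30.5896)]  |A|=1026.0616
9. canonical 7-gon: [(4.1466, 47.3634) (0, 47.5077) (0, 0) (17.9633, 0) (27.7337, 14.6003) (28.0197, 15.5957) (26.4154, 30.5896)]
10. shoelace: 1026.0616

Area of P7's cell: 1026.0616 (7 vertices)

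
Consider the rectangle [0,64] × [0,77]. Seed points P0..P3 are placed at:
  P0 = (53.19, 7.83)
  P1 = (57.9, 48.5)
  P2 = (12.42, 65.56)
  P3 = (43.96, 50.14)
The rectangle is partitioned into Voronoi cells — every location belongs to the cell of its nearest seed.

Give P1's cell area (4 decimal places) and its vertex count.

Area of P1's cell: 620.7860 (4 vertices)

1. box [0,64]×[0,77]: [(0, 0) (64, 0) (64, 77) (0, 77)]
2. ⊥bis P1·P0 via (55.545,28.165): [(0, 34.5977) (64, 27.1858) (64, 77) (0, 77)]  |A|=2950.928
3. ⊥bis P1·P2 via (35.16,57.03): [(25.6319, 31.6292) (64, 27.1858) (64, 77) (42.6509, 77)]  |A|=1439.9485
4. ⊥bis P1·P3 via (50.93,49.32): [(48.5367, 28.9766) (64, 27.1858) (64, 77) (54.1865, 77)]  |A|=620.786
5. canonical 4-gon: [(48.5367, 28.9766) (64, 27.1858) (64, 77) (54.1865, 77)]
6. shoelace: 620.786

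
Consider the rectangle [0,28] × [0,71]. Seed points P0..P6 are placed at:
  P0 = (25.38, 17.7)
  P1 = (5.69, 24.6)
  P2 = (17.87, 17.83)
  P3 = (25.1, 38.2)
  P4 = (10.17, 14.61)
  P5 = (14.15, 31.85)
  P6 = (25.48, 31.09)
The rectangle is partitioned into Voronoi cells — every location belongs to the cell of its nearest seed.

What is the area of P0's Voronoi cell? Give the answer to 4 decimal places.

1. box [0,28]×[0,71]: [(0, 0) (28, 0) (28, 71) (0, 71)]
2. ⊥bis P0·P1 via (15.535,21.15): [(8.1234, 0) (28, 0) (28, 56.7204)]  |A|=563.7053
3. ⊥bis P0·P2 via (21.625,17.765): [(22.0031, 39.6075) (21.3175, 0) (28, 0) (28, 56.7204)]  |A|=302.4123
4. ⊥bis P0·P3 via (25.24,27.95): [(21.8005, 27.903) (21.3175, 0) (28, 0) (28, 27.9877)]  |A|=179.9862
5. ⊥bis P0·P4 via (17.775,16.155): [(21.8005, 27.903) (21.3175, 0) (28, 0) (28, 27.9877)]  |A|=179.9862
6. ⊥bis P0·P5 via (19.765,24.775): [(23.7397, 27.9295) (21.7739, 26.3694) (21.3175, 0) (28, 0) (28, 27.9877)]  |A|=178.4995
7. ⊥bis P0·P6 via (25.43,24.395): [(21.7402, 24.4226) (21.3175, 0) (28, 0) (28, 24.3758)]  |A|=157.8954
8. canonical 4-gon: [(21.7402, 24.4226) (21.3175, 0) (28, 0) (28, 24.3758)]
9. shoelace: 157.8954

Area of P0's cell: 157.8954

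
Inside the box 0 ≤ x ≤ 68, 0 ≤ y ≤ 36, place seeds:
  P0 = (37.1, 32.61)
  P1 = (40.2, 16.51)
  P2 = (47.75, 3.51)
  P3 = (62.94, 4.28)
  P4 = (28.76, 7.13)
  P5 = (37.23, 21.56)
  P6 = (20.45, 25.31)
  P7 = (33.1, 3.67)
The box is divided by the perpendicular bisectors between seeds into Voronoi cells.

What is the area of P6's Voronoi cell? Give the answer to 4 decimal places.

Area of P6's cell: 692.0643

1. box [0,68]×[0,36]: [(0, 0) (68, 0) (68, 36) (0, 36)]
2. ⊥bis P6·P0 via (28.775,28.96): [(0, 0) (41.4722, 0) (25.6884, 36) (0, 36)]  |A|=1208.8903
3. ⊥bis P6·P1 via (30.325,20.91): [(0, 0) (21.0081, 0) (31.3227, 23.1492) (25.6884, 36) (0, 36)]  |A|=972.0277
4. ⊥bis P6·P2 via (34.1,14.41): [(0, 0) (21.0081, 0) (31.3227, 23.1492) (25.6884, 36) (0, 36)]  |A|=972.0277
5. ⊥bis P6·P3 via (41.695,14.795): [(0, 0) (21.0081, 0) (31.3227, 23.1492) (25.6884, 36) (0, 36)]  |A|=972.0277
6. ⊥bis P6·P4 via (24.605,16.22): [(0, 4.9732) (29.1637, 18.3038) (31.3227, 23.1492) (25.6884, 36) (0, 36)]  |A|=707.2455
7. ⊥bis P6·P5 via (28.84,23.435): [(0, 4.9732) (27.526, 17.5552) (29.6359, 26.9964) (25.6884, 36) (0, 36)]  |A|=692.0643
8. ⊥bis P6·P7 via (26.775,14.49): [(0, 4.9732) (27.526, 17.5552) (29.6359, 26.9964) (25.6884, 36) (0, 36)]  |A|=692.0643
9. canonical 5-gon: [(0, 4.9732) (27.526, 17.5552) (29.6359, 26.9964) (25.6884, 36) (0, 36)]
10. shoelace: 692.0643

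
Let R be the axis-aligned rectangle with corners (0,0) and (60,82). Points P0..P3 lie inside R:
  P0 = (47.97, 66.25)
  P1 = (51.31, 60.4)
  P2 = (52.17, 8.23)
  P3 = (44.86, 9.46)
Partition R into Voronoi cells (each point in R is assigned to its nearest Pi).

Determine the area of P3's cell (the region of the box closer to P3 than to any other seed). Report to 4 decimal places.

1. box [0,60]×[0,82]: [(0, 0) (60, 0) (60, 82) (0, 82)]
2. ⊥bis P3·P0 via (46.415,37.855): [(0, 40.3968) (0, 0) (60, 0) (60, 37.111)]  |A|=2325.2362
3. ⊥bis P3·P1 via (48.085,34.93): [(8.6515, 39.923) (0, 40.3968) (0, 0) (60, 0) (60, 33.4213)]  |A|=2230.5057
4. ⊥bis P3·P2 via (48.515,8.845): [(52.8036, 34.3325) (8.6515, 39.923) (0, 40.3968) (0, 0) (47.0267, 0)]  |A|=1887.5462
5. canonical 5-gon: [(52.8036, 34.3325) (8.6515, 39.923) (0, 40.3968) (0, 0) (47.0267, 0)]
6. shoelace: 1887.5462

Area of P3's cell: 1887.5462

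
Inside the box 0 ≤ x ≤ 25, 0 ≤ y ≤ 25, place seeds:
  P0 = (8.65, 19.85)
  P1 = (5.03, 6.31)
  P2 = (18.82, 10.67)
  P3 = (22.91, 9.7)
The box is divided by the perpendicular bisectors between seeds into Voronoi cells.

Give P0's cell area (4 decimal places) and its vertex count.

Area of P0's cell: 200.7529 (4 vertices)

1. box [0,25]×[0,25]: [(0, 0) (25, 0) (25, 25) (0, 25)]
2. ⊥bis P0·P1 via (6.84,13.08): [(0, 14.9087) (25, 8.2248) (25, 25) (0, 25)]  |A|=335.8309
3. ⊥bis P0·P2 via (13.735,15.26): [(0, 14.9087) (10.8093, 12.0188) (22.5269, 25) (0, 25)]  |A|=200.7529
4. ⊥bis P0·P3 via (15.78,14.775): [(0, 14.9087) (10.8093, 12.0188) (22.5269, 25) (0, 25)]  |A|=200.7529
5. canonical 4-gon: [(0, 14.9087) (10.8093, 12.0188) (22.5269, 25) (0, 25)]
6. shoelace: 200.7529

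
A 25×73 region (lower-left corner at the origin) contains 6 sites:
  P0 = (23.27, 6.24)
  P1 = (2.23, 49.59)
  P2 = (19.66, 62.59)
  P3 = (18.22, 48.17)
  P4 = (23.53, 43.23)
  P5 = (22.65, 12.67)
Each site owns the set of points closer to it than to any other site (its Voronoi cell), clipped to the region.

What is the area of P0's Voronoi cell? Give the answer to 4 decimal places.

Area of P0's cell: 211.1604

1. box [0,25]×[0,73]: [(0, 0) (25, 0) (25, 73) (0, 73)]
2. ⊥bis P0·P1 via (12.75,27.915): [(0, 21.7268) (0, 0) (25, 0) (25, 33.8606)]  |A|=694.8416
3. ⊥bis P0·P2 via (21.465,34.415): [(0, 21.7268) (0, 0) (25, 0) (25, 33.8606)]  |A|=694.8416
4. ⊥bis P0·P3 via (20.745,27.205): [(8.1656, 25.69) (0, 21.7268) (0, 0) (25, 0) (25, 27.7175)]  |A|=643.1339
5. ⊥bis P0·P4 via (23.4,24.735): [(6.4436, 24.8542) (0, 21.7268) (0, 0) (25, 0) (25, 24.7238)]  |A|=610.0685
6. ⊥bis P0·P5 via (22.96,9.455): [(0, 7.2411) (0, 0) (25, 0) (25, 9.6517)]  |A|=211.1604
7. canonical 4-gon: [(0, 7.2411) (0, 0) (25, 0) (25, 9.6517)]
8. shoelace: 211.1604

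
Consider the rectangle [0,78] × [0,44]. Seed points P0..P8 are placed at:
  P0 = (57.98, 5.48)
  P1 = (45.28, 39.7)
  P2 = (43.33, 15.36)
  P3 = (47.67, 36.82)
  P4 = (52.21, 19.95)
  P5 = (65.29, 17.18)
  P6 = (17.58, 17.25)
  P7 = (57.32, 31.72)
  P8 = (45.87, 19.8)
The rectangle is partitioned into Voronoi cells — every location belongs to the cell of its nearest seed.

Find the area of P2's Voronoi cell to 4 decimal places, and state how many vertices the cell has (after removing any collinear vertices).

Area of P2's cell: 370.7828 (5 vertices)

1. box [0,78]×[0,44]: [(0, 0) (78, 0) (78, 44) (0, 44)]
2. ⊥bis P2·P0 via (50.655,10.42): [(0, 0) (43.6277, 0) (73.3014, 44) (0, 44)]  |A|=2572.4417
3. ⊥bis P2·P1 via (44.305,27.53): [(0, 31.0795) (0, 0) (43.6277, 0) (61.277, 26.1703)]  |A|=1523.1047
4. ⊥bis P2·P3 via (45.5,26.09): [(34.4924, 28.3161) (0, 31.0795) (0, 0) (43.6277, 0) (59.3358, 23.2919)]  |A|=1482.4735
5. ⊥bis P2·P4 via (47.77,17.655): [(43.166, 26.562) (34.4924, 28.3161) (0, 31.0795) (0, 0) (43.6277, 0) (51.1389, 11.1375)]  |A|=1370.8037
6. ⊥bis P2·P5 via (54.31,16.27): [(43.166, 26.562) (34.4924, 28.3161) (0, 31.0795) (0, 0) (43.6277, 0) (51.1389, 11.1375)]  |A|=1370.8037
7. ⊥bis P2·P6 via (30.455,16.305): [(43.166, 26.562) (34.4924, 28.3161) (31.355, 28.5675) (29.2582, 0) (43.6277, 0) (51.1389, 11.1375)]  |A|=465.637
8. ⊥bis P2·P7 via (50.325,23.54): [(43.166, 26.562) (34.4924, 28.3161) (31.355, 28.5675) (29.2582, 0) (43.6277, 0) (51.1389, 11.1375)]  |A|=465.637
9. ⊥bis P2·P8 via (44.6,17.58): [(49.156, 14.9737) (31.1148, 25.2945) (29.2582, 0) (43.6277, 0) (51.1389, 11.1375)]  |A|=370.7828
10. canonical 5-gon: [(49.156, 14.9737) (31.1148, 25.2945) (29.2582, 0) (43.6277, 0) (51.1389, 11.1375)]
11. shoelace: 370.7828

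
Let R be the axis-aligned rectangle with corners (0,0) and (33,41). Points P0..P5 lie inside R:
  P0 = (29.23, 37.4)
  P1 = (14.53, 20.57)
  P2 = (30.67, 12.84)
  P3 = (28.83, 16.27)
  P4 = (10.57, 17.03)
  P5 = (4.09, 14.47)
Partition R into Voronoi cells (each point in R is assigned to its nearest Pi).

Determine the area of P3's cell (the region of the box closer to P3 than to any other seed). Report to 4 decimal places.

Area of P3's cell: 154.4573

1. box [0,33]×[0,41]: [(0, 0) (33, 0) (33, 41) (0, 41)]
2. ⊥bis P3·P0 via (29.03,26.835): [(0, 27.3846) (0, 0) (33, 0) (33, 26.7598)]  |A|=893.3825
3. ⊥bis P3·P1 via (21.68,18.42): [(24.2377, 26.9257) (16.1411, 0) (33, 0) (33, 26.7598)]  |A|=344.2081
4. ⊥bis P3·P2 via (29.75,14.555): [(24.2377, 26.9257) (18.7421, 8.6499) (33, 16.2984) (33, 26.7598)]  |A|=155.1038
5. ⊥bis P3·P4 via (19.7,16.65): [(24.2377, 26.9257) (19.4674, 11.0619) (19.3813, 8.9928) (33, 16.2984) (33, 26.7598)]  |A|=154.4573
6. ⊥bis P3·P5 via (16.46,15.37): [(24.2377, 26.9257) (19.4674, 11.0619) (19.3813, 8.9928) (33, 16.2984) (33, 26.7598)]  |A|=154.4573
7. canonical 5-gon: [(24.2377, 26.9257) (19.4674, 11.0619) (19.3813, 8.9928) (33, 16.2984) (33, 26.7598)]
8. shoelace: 154.4573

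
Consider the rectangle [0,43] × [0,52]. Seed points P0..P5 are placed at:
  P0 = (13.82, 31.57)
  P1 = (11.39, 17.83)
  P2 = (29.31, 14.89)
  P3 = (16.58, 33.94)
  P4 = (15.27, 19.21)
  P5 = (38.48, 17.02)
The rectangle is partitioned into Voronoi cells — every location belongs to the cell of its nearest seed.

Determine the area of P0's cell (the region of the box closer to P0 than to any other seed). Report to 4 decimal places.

1. box [0,43]×[0,52]: [(0, 0) (43, 0) (43, 52) (0, 52)]
2. ⊥bis P0·P1 via (12.605,24.7): [(0, 26.9293) (43, 19.3245) (43, 52) (0, 52)]  |A|=1241.5447
3. ⊥bis P0·P2 via (21.565,23.23): [(0, 26.9293) (21.4613, 23.1337) (43, 43.1358) (43, 52) (0, 52)]  |A|=985.1126
4. ⊥bis P0·P3 via (15.2,32.755): [(0, 50.4563) (0, 26.9293) (21.4613, 23.1337) (22.5743, 24.1673)]  |A|=278.755
5. ⊥bis P0·P4 via (14.545,25.39): [(20.8856, 26.1338) (0, 50.4563) (0, 26.9293) (11.0331, 24.978)]  |A|=261.6759
6. ⊥bis P0·P5 via (26.15,24.295): [(20.8856, 26.1338) (0, 50.4563) (0, 26.9293) (11.0331, 24.978)]  |A|=261.6759
7. canonical 4-gon: [(20.8856, 26.1338) (0, 50.4563) (0, 26.9293) (11.0331, 24.978)]
8. shoelace: 261.6759

Area of P0's cell: 261.6759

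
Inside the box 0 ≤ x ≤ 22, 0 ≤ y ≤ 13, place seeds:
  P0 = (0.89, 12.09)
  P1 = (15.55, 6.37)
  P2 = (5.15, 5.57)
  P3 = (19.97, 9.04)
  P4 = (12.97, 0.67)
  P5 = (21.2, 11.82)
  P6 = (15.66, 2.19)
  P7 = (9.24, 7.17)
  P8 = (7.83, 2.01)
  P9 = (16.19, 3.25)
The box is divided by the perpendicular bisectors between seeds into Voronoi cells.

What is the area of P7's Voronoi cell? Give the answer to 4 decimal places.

1. box [0,22]×[0,13]: [(0, 0) (22, 0) (22, 13) (0, 13)]
2. ⊥bis P7·P0 via (5.065,9.63): [(0, 1.0339) (0, 0) (22, 0) (22, 13) (7.0507, 13)]  |A|=243.8155
3. ⊥bis P7·P1 via (12.395,6.77): [(0, 1.0339) (0, 0) (11.5367, 0) (13.1849, 13) (7.0507, 13)]  |A|=118.5055
4. ⊥bis P7·P2 via (7.195,6.37): [(5.5787, 10.5018) (9.6869, 0) (11.5367, 0) (13.1849, 13) (7.0507, 13)]  |A|=64.7566
5. ⊥bis P7·P3 via (14.605,8.105): [(5.5787, 10.5018) (9.6869, 0) (11.5367, 0) (13.1849, 13) (7.0507, 13)]  |A|=64.7566
6. ⊥bis P7·P4 via (11.105,3.92): [(5.5787, 10.5018) (8.6946, 2.5368) (12.1065, 4.4947) (13.1849, 13) (7.0507, 13)]  |A|=55.3003
7. ⊥bis P7·P5 via (15.22,9.495): [(5.5787, 10.5018) (8.6946, 2.5368) (12.1065, 4.4947) (13.1849, 13) (7.0507, 13)]  |A|=55.3003
8. ⊥bis P7·P6 via (12.45,4.68): [(5.5787, 10.5018) (8.6946, 2.5368) (12.1065, 4.4947) (13.1849, 13) (7.0507, 13)]  |A|=55.3003
9. ⊥bis P7·P8 via (8.535,4.59): [(5.5787, 10.5018) (7.8143, 4.7869) (11.0669, 3.8981) (12.1065, 4.4947) (13.1849, 13) (7.0507, 13)]  |A|=52.0321
10. ⊥bis P7·P9 via (12.715,5.21): [(5.5787, 10.5018) (7.8143, 4.7869) (11.0669, 3.8981) (12.1065, 4.4947) (13.1849, 13) (7.0507, 13)]  |A|=52.0321
11. canonical 6-gon: [(5.5787, 10.5018) (7.8143, 4.7869) (11.0669, 3.8981) (12.1065, 4.4947) (13.1849, 13) (7.0507, 13)]
12. shoelace: 52.0321

Area of P7's cell: 52.0321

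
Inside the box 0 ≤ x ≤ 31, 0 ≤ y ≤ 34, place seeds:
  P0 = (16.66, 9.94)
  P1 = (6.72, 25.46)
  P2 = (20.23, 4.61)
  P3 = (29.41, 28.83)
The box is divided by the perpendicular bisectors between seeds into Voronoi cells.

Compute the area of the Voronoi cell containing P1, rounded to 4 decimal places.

1. box [0,31]×[0,34]: [(0, 0) (31, 0) (31, 34) (0, 34)]
2. ⊥bis P1·P0 via (11.69,17.7): [(0, 10.213) (31, 30.0674) (31, 34) (0, 34)]  |A|=429.6548
3. ⊥bis P1·P2 via (13.475,15.035): [(0, 10.213) (31, 30.0674) (31, 34) (0, 34)]  |A|=429.6548
4. ⊥bis P1·P3 via (18.065,27.145): [(0, 10.213) (18.7922, 22.2487) (17.0469, 34) (0, 34)]  |A|=323.6668
5. canonical 4-gon: [(0, 10.213) (18.7922, 22.2487) (17.0469, 34) (0, 34)]
6. shoelace: 323.6668

Area of P1's cell: 323.6668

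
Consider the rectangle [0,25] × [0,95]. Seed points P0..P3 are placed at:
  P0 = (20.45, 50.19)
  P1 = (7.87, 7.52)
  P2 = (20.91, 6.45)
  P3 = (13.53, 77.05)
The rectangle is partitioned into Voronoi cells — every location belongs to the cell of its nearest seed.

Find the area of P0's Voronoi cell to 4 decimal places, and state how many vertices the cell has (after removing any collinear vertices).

1. box [0,25]×[0,95]: [(0, 0) (25, 0) (25, 95) (0, 95)]
2. ⊥bis P0·P1 via (14.16,28.855): [(0, 33.0297) (25, 25.6591) (25, 95) (0, 95)]  |A|=1641.3899
3. ⊥bis P0·P2 via (20.68,28.32): [(0, 33.0297) (16.1367, 28.2722) (25, 28.3654) (25, 95) (0, 95)]  |A|=1629.3967
4. ⊥bis P0·P3 via (16.99,63.62): [(0, 59.2428) (0, 33.0297) (16.1367, 28.2722) (25, 28.3654) (25, 65.6836)]  |A|=815.9774
5. canonical 5-gon: [(0, 59.2428) (0, 33.0297) (16.1367, 28.2722) (25, 28.3654) (25, 65.6836)]
6. shoelace: 815.9774

Area of P0's cell: 815.9774 (5 vertices)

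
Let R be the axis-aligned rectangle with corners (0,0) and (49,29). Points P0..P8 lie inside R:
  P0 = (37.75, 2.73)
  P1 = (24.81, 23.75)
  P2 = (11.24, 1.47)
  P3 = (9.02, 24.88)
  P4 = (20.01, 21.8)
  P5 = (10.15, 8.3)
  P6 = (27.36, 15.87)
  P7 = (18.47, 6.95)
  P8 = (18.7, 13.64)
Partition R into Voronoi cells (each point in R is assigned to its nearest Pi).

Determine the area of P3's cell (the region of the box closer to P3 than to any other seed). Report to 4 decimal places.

Area of P3's cell: 179.3441

1. box [0,49]×[0,29]: [(0, 0) (49, 0) (49, 29) (0, 29)]
2. ⊥bis P3·P0 via (23.385,13.805): [(0, 0) (12.7417, 0) (35.0999, 29) (0, 29)]  |A|=693.7039
3. ⊥bis P3·P1 via (16.915,24.315): [(0, 0) (12.7417, 0) (15.4239, 3.4789) (17.2503, 29) (0, 29)]  |A|=465.9329
4. ⊥bis P3·P2 via (10.13,13.175): [(0, 12.2144) (16.1587, 13.7467) (17.2503, 29) (0, 29)]  |A|=267.1787
5. ⊥bis P3·P4 via (14.515,23.34): [(0, 12.2144) (11.7082, 13.3247) (16.1012, 29) (0, 29)]  |A|=224.4607
6. ⊥bis P3·P5 via (9.585,16.59): [(0, 15.9367) (12.6824, 16.8011) (16.1012, 29) (0, 29)]  |A|=181.0457
7. ⊥bis P3·P6 via (18.19,20.375): [(0, 15.9367) (12.6824, 16.8011) (16.1012, 29) (0, 29)]  |A|=181.0457
8. ⊥bis P3·P7 via (13.745,15.915): [(0, 15.9367) (12.6824, 16.8011) (16.1012, 29) (0, 29)]  |A|=181.0457
9. ⊥bis P3·P8 via (13.86,19.26): [(0, 15.9367) (10.8607, 16.6769) (13.2162, 18.7055) (16.1012, 29) (0, 29)]  |A|=179.3441
10. canonical 5-gon: [(0, 15.9367) (10.8607, 16.6769) (13.2162, 18.7055) (16.1012, 29) (0, 29)]
11. shoelace: 179.3441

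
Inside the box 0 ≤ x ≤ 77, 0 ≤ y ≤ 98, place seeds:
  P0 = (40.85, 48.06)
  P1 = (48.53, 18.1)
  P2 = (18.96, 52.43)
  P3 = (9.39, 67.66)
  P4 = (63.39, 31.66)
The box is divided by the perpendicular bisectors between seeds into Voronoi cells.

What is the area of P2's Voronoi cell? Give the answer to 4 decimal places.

Area of P2's cell: 1243.6323

1. box [0,77]×[0,98]: [(0, 0) (77, 0) (77, 98) (0, 98)]
2. ⊥bis P2·P0 via (29.905,50.245): [(0, 0) (19.8744, 0) (39.4385, 98) (0, 98)]  |A|=2906.3326
3. ⊥bis P2·P1 via (33.745,35.265): [(0, 6.1989) (25.496, 28.1598) (39.4385, 98) (0, 98)]  |A|=2547.4802
4. ⊥bis P2·P3 via (14.175,60.045): [(0, 51.1379) (0, 6.1989) (25.496, 28.1598) (34.3983, 72.7526)]  |A|=1243.6323
5. ⊥bis P2·P4 via (41.175,42.045): [(0, 51.1379) (0, 6.1989) (25.496, 28.1598) (34.3983, 72.7526)]  |A|=1243.6323
6. canonical 4-gon: [(0, 51.1379) (0, 6.1989) (25.496, 28.1598) (34.3983, 72.7526)]
7. shoelace: 1243.6323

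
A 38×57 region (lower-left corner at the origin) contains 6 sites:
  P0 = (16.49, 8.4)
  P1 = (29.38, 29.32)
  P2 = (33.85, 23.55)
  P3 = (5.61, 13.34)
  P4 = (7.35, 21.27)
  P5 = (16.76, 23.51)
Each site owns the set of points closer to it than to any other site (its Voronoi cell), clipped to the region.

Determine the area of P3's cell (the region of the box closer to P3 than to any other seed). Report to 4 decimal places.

1. box [0,38]×[0,57]: [(0, 0) (38, 0) (38, 57) (0, 57)]
2. ⊥bis P3·P0 via (11.05,10.87): [(0, 0) (6.1145, 0) (31.9951, 57) (0, 57)]  |A|=1086.1235
3. ⊥bis P3·P1 via (17.495,21.33): [(0, 47.3535) (0, 0) (6.1145, 0) (16.4829, 22.8355)]  |A|=460.0756
4. ⊥bis P3·P2 via (19.73,18.445): [(0, 47.3535) (0, 0) (6.1145, 0) (16.4829, 22.8355)]  |A|=460.0756
5. ⊥bis P3·P4 via (6.48,17.305): [(0, 18.7268) (0, 0) (6.1145, 0) (13.293, 15.8101)]  |A|=172.8038
6. ⊥bis P3·P5 via (11.185,18.425): [(0, 18.7268) (0, 0) (6.1145, 0) (13.293, 15.8101)]  |A|=172.8038
7. canonical 4-gon: [(0, 18.7268) (0, 0) (6.1145, 0) (13.293, 15.8101)]
8. shoelace: 172.8038

Area of P3's cell: 172.8038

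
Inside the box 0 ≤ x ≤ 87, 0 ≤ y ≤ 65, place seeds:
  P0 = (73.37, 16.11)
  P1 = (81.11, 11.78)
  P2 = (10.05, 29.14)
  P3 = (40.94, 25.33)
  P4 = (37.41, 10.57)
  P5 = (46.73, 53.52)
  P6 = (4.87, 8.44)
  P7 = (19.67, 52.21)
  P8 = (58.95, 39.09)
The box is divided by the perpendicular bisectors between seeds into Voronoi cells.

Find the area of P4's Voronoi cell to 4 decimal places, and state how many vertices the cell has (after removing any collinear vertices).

1. box [0,87]×[0,65]: [(0, 0) (87, 0) (87, 65) (0, 65)]
2. ⊥bis P4·P0 via (55.39,13.34): [(0, 0) (57.4452, 0) (47.4313, 65) (0, 65)]  |A|=3408.4836
3. ⊥bis P4·P1 via (59.26,11.175): [(0, 0) (57.4452, 0) (47.4313, 65) (0, 65)]  |A|=3408.4836
4. ⊥bis P4·P2 via (23.73,19.855): [(10.2539, 0) (57.4452, 0) (48.7151, 56.6666)]  |A|=1337.0865
5. ⊥bis P4·P3 via (39.175,17.95): [(24.7746, 21.394) (10.2539, 0) (57.4452, 0) (55.2729, 14.1)]  |A|=711.8971
6. ⊥bis P4·P5 via (42.07,32.045): [(24.7746, 21.394) (10.2539, 0) (57.4452, 0) (55.2729, 14.1)]  |A|=711.8971
7. ⊥bis P4·P6 via (21.14,9.505): [(24.7746, 21.394) (20.7499, 15.4643) (21.7622, 0) (57.4452, 0) (55.2729, 14.1)]  |A|=622.9129
8. ⊥bis P4·P7 via (28.54,31.39): [(24.7746, 21.394) (20.7499, 15.4643) (21.7622, 0) (57.4452, 0) (55.2729, 14.1)]  |A|=622.9129
9. ⊥bis P4·P8 via (48.18,24.83): [(24.7746, 21.394) (20.7499, 15.4643) (21.7622, 0) (57.4452, 0) (55.2729, 14.1)]  |A|=622.9129
10. canonical 5-gon: [(24.7746, 21.394) (20.7499, 15.4643) (21.7622, 0) (57.4452, 0) (55.2729, 14.1)]
11. shoelace: 622.9129

Area of P4's cell: 622.9129 (5 vertices)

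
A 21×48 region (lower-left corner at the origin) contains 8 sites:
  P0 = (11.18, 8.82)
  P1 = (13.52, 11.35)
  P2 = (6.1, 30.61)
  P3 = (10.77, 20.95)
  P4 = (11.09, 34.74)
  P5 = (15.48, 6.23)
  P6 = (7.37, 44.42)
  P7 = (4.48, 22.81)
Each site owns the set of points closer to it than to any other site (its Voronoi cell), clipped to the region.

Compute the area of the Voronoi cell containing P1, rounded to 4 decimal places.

Area of P1's cell: 81.4498

1. box [0,21]×[0,48]: [(0, 0) (21, 0) (21, 48) (0, 48)]
2. ⊥bis P1·P0 via (12.35,10.085): [(0, 21.5075) (21, 2.0846) (21, 48) (0, 48)]  |A|=760.2826
3. ⊥bis P1·P2 via (9.81,20.98): [(3.2873, 18.4671) (21, 2.0846) (21, 25.291)]  |A|=205.5239
4. ⊥bis P1·P3 via (12.145,16.15): [(7.2948, 14.7606) (21, 2.0846) (21, 18.6866)]  |A|=113.7672
5. ⊥bis P1·P4 via (12.305,23.045): [(7.2948, 14.7606) (21, 2.0846) (21, 18.6866)]  |A|=113.7672
6. ⊥bis P1·P5 via (14.5,8.79): [(7.2948, 14.7606) (13.9697, 8.587) (21, 11.2783) (21, 18.6866)]  |A|=81.4498
7. ⊥bis P1·P6 via (10.445,27.885): [(7.2948, 14.7606) (13.9697, 8.587) (21, 11.2783) (21, 18.6866)]  |A|=81.4498
8. ⊥bis P1·P7 via (9,17.08): [(7.2948, 14.7606) (13.9697, 8.587) (21, 11.2783) (21, 18.6866)]  |A|=81.4498
9. canonical 4-gon: [(7.2948, 14.7606) (13.9697, 8.587) (21, 11.2783) (21, 18.6866)]
10. shoelace: 81.4498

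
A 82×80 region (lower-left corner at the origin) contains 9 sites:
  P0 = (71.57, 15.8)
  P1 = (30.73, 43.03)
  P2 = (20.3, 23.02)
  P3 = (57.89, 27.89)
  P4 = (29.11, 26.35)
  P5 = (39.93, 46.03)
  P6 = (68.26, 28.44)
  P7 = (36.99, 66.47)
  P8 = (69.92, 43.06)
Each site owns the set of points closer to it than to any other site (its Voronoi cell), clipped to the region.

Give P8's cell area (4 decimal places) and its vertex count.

Area of P8's cell: 976.6610 (6 vertices)

1. box [0,82]×[0,80]: [(0, 0) (82, 0) (82, 80) (0, 80)]
2. ⊥bis P8·P0 via (70.745,29.43): [(0, 25.1479) (82, 30.1112) (82, 80) (0, 80)]  |A|=4294.3738
3. ⊥bis P8·P1 via (50.325,43.045): [(50.3364, 28.1947) (82, 30.1112) (82, 80) (50.2967, 80)]  |A|=1611.0288
4. ⊥bis P8·P2 via (45.11,33.04): [(50.3364, 28.1947) (82, 30.1112) (82, 80) (50.2967, 80)]  |A|=1611.0288
5. ⊥bis P8·P3 via (63.905,35.475): [(50.3225, 46.2461) (71.4723, 29.474) (82, 30.1112) (82, 80) (50.2967, 80)]  |A|=1420.2537
6. ⊥bis P8·P4 via (49.515,34.705): [(50.3225, 46.2461) (71.4723, 29.474) (82, 30.1112) (82, 80) (50.2967, 80)]  |A|=1420.2537
7. ⊥bis P8·P5 via (54.925,44.545): [(54.7461, 42.7382) (71.4723, 29.474) (82, 30.1112) (82, 80) (58.4362, 80)]  |A|=1193.997
8. ⊥bis P8·P6 via (69.09,35.75): [(54.7461, 42.7382) (62.6338, 36.4831) (82, 34.2842) (82, 80) (58.4362, 80)]  |A|=1113.8799
9. ⊥bis P8·P7 via (53.455,54.765): [(56.3389, 58.8216) (54.7461, 42.7382) (62.6338, 36.4831) (82, 34.2842) (82, 80) (71.3946, 80)]  |A|=976.661
10. canonical 6-gon: [(56.3389, 58.8216) (54.7461, 42.7382) (62.6338, 36.4831) (82, 34.2842) (82, 80) (71.3946, 80)]
11. shoelace: 976.661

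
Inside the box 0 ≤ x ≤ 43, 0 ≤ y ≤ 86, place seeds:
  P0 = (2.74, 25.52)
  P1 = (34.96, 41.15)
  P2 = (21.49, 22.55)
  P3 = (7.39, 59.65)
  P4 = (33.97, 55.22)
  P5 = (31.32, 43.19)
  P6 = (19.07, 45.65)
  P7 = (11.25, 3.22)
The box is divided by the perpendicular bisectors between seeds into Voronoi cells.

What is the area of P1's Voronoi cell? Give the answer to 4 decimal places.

1. box [0,43]×[0,86]: [(0, 0) (43, 0) (43, 86) (0, 86)]
2. ⊥bis P1·P0 via (18.85,33.335): [(0, 72.1928) (35.0209, 0) (43, 0) (43, 86) (0, 86)]  |A|=2433.8724
3. ⊥bis P1·P2 via (28.225,31.85): [(0, 72.1928) (14.8833, 41.5119) (43, 21.15) (43, 86) (0, 86)]  |A|=1970.9241
4. ⊥bis P1·P3 via (21.175,50.4): [(15.1038, 41.3523) (43, 21.15) (43, 82.9251)]  |A|=861.6451
5. ⊥bis P1·P4 via (34.465,48.185): [(18.9565, 47.0938) (15.1038, 41.3523) (43, 21.15) (43, 48.7855)]  |A|=451.2267
6. ⊥bis P1·P5 via (33.14,42.17): [(36.595, 48.3349) (27.6071, 32.2975) (43, 21.15) (43, 48.7855)]  |A|=262.0298
7. ⊥bis P1·P6 via (27.015,43.4): [(36.595, 48.3349) (27.6071, 32.2975) (43, 21.15) (43, 48.7855)]  |A|=262.0298
8. ⊥bis P1·P7 via (23.105,22.185): [(36.595, 48.3349) (27.6071, 32.2975) (43, 21.15) (43, 48.7855)]  |A|=262.0298
9. canonical 4-gon: [(36.595, 48.3349) (27.6071, 32.2975) (43, 21.15) (43, 48.7855)]
10. shoelace: 262.0298

Area of P1's cell: 262.0298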